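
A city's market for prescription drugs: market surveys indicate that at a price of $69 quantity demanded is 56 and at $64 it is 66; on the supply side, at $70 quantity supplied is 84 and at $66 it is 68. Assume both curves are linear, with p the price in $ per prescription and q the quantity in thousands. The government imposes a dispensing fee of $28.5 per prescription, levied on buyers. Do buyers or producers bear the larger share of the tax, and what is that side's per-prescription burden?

Buyers bear the larger share: $19 per prescription.

Demand slope: (66 − 56)/(64 − 69) = -2, so qd = 194 − 2p.
Supply slope: (68 − 84)/(66 − 70) = 4, so qs = 4p − 196.
Without the tax, 194 − 2p = 4p − 196 gives 6p = 390, so p* = $65 and q* = 64.
With the tax collected from buyers, demand (in seller-price terms) shifts: qd = 194 − 2(p + 28.5).
New equilibrium: buyers pay $84, producers receive $55.5, q = 26. (Wedge: pb − ps = 28.5.)
Per-prescription burden: buyers $19, producers $9.5.
Buyers take the larger share because demand is less price-elastic here (demand slope 2 vs supply slope 4).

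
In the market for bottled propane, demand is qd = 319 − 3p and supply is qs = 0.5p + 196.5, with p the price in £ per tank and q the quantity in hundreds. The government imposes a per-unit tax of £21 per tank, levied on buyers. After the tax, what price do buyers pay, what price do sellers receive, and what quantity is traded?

Buyers pay £38; sellers receive £17; quantity = 205.

Without the tax, 319 − 3p = 0.5p + 196.5 gives 3.5p = 122.5, so p* = £35 and q* = 214.
With the tax collected from buyers, demand (in seller-price terms) shifts: qd = 319 − 3(p + 21).
Solving gives q = 205 with buyers paying £38 and sellers receiving £17 (the £21 wedge).
The less price-elastic side of the market bears the larger share of a per-unit tax.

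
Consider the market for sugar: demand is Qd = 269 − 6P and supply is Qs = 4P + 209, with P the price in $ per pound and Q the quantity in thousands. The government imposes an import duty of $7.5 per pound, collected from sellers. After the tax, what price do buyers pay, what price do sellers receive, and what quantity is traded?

Buyers pay $9; sellers receive $1.5; quantity = 215.

Without the tax, 269 − 6P = 4P + 209 gives 10P = 60, so P* = $6 and Q* = 233.
With the tax collected from sellers, supply shifts: Qs = 4(P − 7.5) + 209.
Solving gives Q = 215 with buyers paying $9 and sellers receiving $1.5 (the $7.5 wedge).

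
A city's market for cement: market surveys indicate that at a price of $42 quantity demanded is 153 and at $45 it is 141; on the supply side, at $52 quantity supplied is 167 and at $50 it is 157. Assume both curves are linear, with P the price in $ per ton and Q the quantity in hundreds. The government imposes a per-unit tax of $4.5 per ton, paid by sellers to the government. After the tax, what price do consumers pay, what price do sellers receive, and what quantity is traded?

Demand slope: (141 − 153)/(45 − 42) = -4, so Qd = 321 − 4P.
Supply slope: (157 − 167)/(50 − 52) = 5, so Qs = 5P − 93.
Before the tax: set 321 − 4P = 5P − 93 → P* = $46, Q* = 137.
With the tax collected from sellers, supply shifts: Qs = 5(P − 4.5) − 93.
New equilibrium: consumers pay $48.5, sellers receive $44, Q = 127. (Wedge: Pb − Ps = 4.5.)
The less price-elastic side of the market bears the larger share of a per-unit tax.

Consumers pay $48.5; sellers receive $44; quantity = 127.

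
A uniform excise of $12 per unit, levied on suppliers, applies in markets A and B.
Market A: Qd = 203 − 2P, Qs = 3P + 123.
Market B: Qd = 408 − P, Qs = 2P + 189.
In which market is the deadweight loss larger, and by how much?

Market A: pre-tax P* = $16, Q* = 171; post-tax Q = 156.6; deadweight loss = $86.4.
Market B: pre-tax P* = $73, Q* = 335; post-tax Q = 327; deadweight loss = $48.
Difference: $86.4 vs $48 → market A is larger by $38.4.

Market A, by $38.4.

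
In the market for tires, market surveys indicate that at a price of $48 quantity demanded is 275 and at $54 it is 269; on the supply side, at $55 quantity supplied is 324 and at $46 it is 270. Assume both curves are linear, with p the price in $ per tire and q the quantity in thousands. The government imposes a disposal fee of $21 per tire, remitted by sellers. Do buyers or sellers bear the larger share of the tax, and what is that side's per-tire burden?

Demand slope: (269 − 275)/(54 − 48) = -1, so qd = 323 − p.
Supply slope: (270 − 324)/(46 − 55) = 6, so qs = 6p − 6.
Without the tax, 323 − p = 6p − 6 gives 7p = 329, so p* = $47 and q* = 276.
With the tax collected from sellers, supply shifts: qs = 6(p − 21) − 6.
Solving gives q = 258 with buyers paying $65 and sellers receiving $44 (the $21 wedge).
Per-tire burden: buyers $18, sellers $3.
Buyers take the larger share because demand is less price-elastic here (demand slope 1 vs supply slope 6).

Buyers bear the larger share: $18 per tire.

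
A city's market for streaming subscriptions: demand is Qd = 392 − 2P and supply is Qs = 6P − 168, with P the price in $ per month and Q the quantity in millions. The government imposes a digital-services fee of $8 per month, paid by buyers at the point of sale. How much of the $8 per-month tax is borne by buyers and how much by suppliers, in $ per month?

Without the tax, 392 − 2P = 6P − 168 gives 8P = 560, so P* = $70 and Q* = 252.
With the tax collected from buyers, demand (in seller-price terms) shifts: Qd = 392 − 2(P + 8).
Solving gives Q = 240 with buyers paying $76 and suppliers receiving $68 (the $8 wedge).
Burden on buyers: $6; on suppliers: $2. (They sum to $8.)
The less price-elastic side of the market bears the larger share of a per-unit tax.

Buyers bear $6 per month; suppliers bear $2 per month.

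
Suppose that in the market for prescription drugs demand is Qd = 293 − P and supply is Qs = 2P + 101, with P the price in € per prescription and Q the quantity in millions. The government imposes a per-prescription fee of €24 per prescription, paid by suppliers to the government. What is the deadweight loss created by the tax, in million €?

Without the tax, 293 − P = 2P + 101 gives 3P = 192, so P* = €64 and Q* = 229.
With the tax collected from suppliers, supply shifts: Qs = 2(P − 24) + 101.
New equilibrium: consumers pay €80, suppliers receive €56, Q = 213. (Wedge: Pb − Ps = 24.)
Quantity falls by |ΔQ| = |229 − 213| = 16.
DWL = ½ · t · |ΔQ| = ½ · 24 · 16 = €192.

Deadweight loss = €192 million.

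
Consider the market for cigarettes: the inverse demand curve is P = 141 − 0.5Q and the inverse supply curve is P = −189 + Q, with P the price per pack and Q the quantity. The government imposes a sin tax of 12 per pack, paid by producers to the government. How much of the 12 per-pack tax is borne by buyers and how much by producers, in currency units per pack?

Rewrite in direct form: Qd = 282 − 2P and Qs = P + 189.
Without the tax, 282 − 2P = P + 189 gives 3P = 93, so P* = 31 and Q* = 220.
With the tax collected from producers, supply shifts: Qs = (P − 12) + 189.
New equilibrium: buyers pay 35, producers receive 23, Q = 212. (Wedge: Pb − Ps = 12.)
Burden on buyers: 4; on producers: 8. (They sum to 12.)

Buyers bear 4 per pack; producers bear 8 per pack.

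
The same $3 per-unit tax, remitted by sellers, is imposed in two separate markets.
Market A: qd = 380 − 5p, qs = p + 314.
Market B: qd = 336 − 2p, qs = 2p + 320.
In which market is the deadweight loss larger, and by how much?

Market A: pre-tax p* = $11, q* = 325; post-tax q = 322.5; deadweight loss = $3.75.
Market B: pre-tax p* = $4, q* = 328; post-tax q = 325; deadweight loss = $4.5.
Difference: $3.75 vs $4.5 → market B is larger by $0.75.

Market B, by $0.75.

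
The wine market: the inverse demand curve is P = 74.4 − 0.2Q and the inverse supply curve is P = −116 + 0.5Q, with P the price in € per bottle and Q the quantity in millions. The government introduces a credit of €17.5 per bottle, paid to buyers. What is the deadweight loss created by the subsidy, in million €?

Deadweight loss = €218.75 million.

Inverting to Q(P) form: Qd = 372 − 5P; Qs = 2P + 232.
Before the subsidy: set 372 − 5P = 2P + 232 → P* = €20, Q* = 272.
With a per-unit subsidy paid to buyers, each effectively pays P − 17.5, so demand becomes Qd = 372 − 5(P − 17.5).
Solving gives Q = 297 with buyers paying €15 and producers receiving €32.5 (the €17.5 wedge).
Quantity rises by |ΔQ| = |272 − 297| = 25.
DWL = ½ · t · |ΔQ| = ½ · 17.5 · 25 = €218.75.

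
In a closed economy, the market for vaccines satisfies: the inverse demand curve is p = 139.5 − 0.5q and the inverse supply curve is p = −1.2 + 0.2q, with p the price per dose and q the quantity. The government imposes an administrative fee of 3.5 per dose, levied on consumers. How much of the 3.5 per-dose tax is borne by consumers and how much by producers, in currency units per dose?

Rewrite in direct form: qd = 279 − 2p and qs = 5p + 6.
Without the tax, 279 − 2p = 5p + 6 gives 7p = 273, so p* = 39 and q* = 201.
With the tax collected from consumers, demand (in seller-price terms) shifts: qd = 279 − 2(p + 3.5).
Solving gives q = 196 with consumers paying 41.5 and producers receiving 38 (the 3.5 wedge).
Burden on consumers: 2.5; on producers: 1. (They sum to 3.5.)

Consumers bear 2.5 per dose; producers bear 1 per dose.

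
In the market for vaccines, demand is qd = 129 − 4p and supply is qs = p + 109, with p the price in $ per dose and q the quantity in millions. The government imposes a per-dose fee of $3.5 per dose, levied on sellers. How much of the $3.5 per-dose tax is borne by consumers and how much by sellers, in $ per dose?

Before the tax: set 129 − 4p = p + 109 → p* = $4, q* = 113.
With the tax collected from sellers, supply shifts: qs = (p − 3.5) + 109.
New equilibrium: consumers pay $4.7, sellers receive $1.2, q = 110.2. (Wedge: pb − ps = 3.5.)
Burden on consumers: $0.7; on sellers: $2.8. (They sum to $3.5.)
The less price-elastic side of the market bears the larger share of a per-unit tax.

Consumers bear $0.7 per dose; sellers bear $2.8 per dose.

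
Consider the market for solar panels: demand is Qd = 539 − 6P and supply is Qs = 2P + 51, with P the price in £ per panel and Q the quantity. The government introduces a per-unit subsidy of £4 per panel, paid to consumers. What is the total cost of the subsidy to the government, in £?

Government outlay = £716.

Before the subsidy: set 539 − 6P = 2P + 51 → P* = £61, Q* = 173.
With a per-unit subsidy paid to consumers, each effectively pays P − 4, so demand becomes Qd = 539 − 6(P − 4).
Solving gives Q = 179 with consumers paying £60 and producers receiving £64 (the £4 wedge).
Outlay = t · Q = 4 · 179 = £716.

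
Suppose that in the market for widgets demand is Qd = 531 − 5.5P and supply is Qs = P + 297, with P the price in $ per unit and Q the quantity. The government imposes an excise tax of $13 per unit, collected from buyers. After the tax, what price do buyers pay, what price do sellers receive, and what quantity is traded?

Without the tax, 531 − 5.5P = P + 297 gives 6.5P = 234, so P* = $36 and Q* = 333.
With the tax collected from buyers, demand (in seller-price terms) shifts: Qd = 531 − 5.5(P + 13).
New equilibrium: buyers pay $38, sellers receive $25, Q = 322. (Wedge: Pb − Ps = 13.)

Buyers pay $38; sellers receive $25; quantity = 322.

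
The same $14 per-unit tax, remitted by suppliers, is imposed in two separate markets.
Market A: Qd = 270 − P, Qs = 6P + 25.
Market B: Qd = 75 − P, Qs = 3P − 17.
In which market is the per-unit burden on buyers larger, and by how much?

Market A, by $1.5.

Market A: pre-tax P* = $35, Q* = 235; post-tax Q = 223; per-unit burden on buyers = $12.
Market B: pre-tax P* = $23, Q* = 52; post-tax Q = 41.5; per-unit burden on buyers = $10.5.
Difference: $12 vs $10.5 → market A is larger by $1.5.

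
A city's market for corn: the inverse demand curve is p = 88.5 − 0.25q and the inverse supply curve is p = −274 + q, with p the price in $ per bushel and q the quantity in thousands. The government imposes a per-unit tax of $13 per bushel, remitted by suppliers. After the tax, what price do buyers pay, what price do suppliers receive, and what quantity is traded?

Buyers pay $18.6; suppliers receive $5.6; quantity = 279.6.

Rewrite in direct form: qd = 354 − 4p and qs = p + 274.
Before the tax: set 354 − 4p = p + 274 → p* = $16, q* = 290.
With the tax collected from suppliers, supply shifts: qs = (p − 13) + 274.
Solving gives q = 279.6 with buyers paying $18.6 and suppliers receiving $5.6 (the $13 wedge).
The less price-elastic side of the market bears the larger share of a per-unit tax.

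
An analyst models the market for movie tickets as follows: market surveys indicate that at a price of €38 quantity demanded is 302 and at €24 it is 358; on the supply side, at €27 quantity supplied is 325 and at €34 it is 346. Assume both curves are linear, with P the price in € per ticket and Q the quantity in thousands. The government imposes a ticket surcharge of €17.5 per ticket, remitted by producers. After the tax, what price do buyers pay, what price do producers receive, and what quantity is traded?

Buyers pay €37.5; producers receive €20; quantity = 304.

Demand slope: (358 − 302)/(24 − 38) = -4, so Qd = 454 − 4P.
Supply slope: (346 − 325)/(34 − 27) = 3, so Qs = 3P + 244.
Before the tax: set 454 − 4P = 3P + 244 → P* = €30, Q* = 334.
With the tax collected from producers, supply shifts: Qs = 3(P − 17.5) + 244.
New equilibrium: buyers pay €37.5, producers receive €20, Q = 304. (Wedge: Pb − Ps = 17.5.)
The less price-elastic side of the market bears the larger share of a per-unit tax.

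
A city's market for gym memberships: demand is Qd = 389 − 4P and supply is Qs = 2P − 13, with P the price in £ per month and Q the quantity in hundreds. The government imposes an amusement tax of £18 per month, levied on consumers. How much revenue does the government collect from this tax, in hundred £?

Tax revenue = £1746 hundred.

Before the tax: set 389 − 4P = 2P − 13 → P* = £67, Q* = 121.
With the tax collected from consumers, demand (in seller-price terms) shifts: Qd = 389 − 4(P + 18).
New equilibrium: consumers pay £73, producers receive £55, Q = 97. (Wedge: Pb − Ps = 18.)
Revenue = t · Q = 18 · 97 = £1746.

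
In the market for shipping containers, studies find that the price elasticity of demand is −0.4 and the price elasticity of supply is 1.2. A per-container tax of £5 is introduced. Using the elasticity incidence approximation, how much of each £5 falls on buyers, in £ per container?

Buyers bear ≈ £3.75 per container.

Incidence ratio: buyers' share ≈ εs / (εs + |εd|) = 1.2 / (1.2 + 0.4) = 0.75.
So buyers bear ≈ 0.75 × £5 = £3.75; suppliers bear £1.25.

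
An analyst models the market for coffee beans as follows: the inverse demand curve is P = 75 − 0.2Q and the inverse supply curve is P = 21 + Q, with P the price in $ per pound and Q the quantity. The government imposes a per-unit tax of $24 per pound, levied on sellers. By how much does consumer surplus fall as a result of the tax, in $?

Consumer surplus falls by $140.

Inverting to Q(P) form: Qd = 375 − 5P; Qs = P − 21.
Without the tax, 375 − 5P = P − 21 gives 6P = 396, so P* = $66 and Q* = 45.
With the tax collected from sellers, supply shifts: Qs = (P − 24) − 21.
New equilibrium: consumers pay $70, sellers receive $46, Q = 25. (Wedge: Pb − Ps = 24.)
ΔCS is the trapezoid between Q = 25 and Q = 45 of height $4: ½ · (45 + 25) · 4 = $140.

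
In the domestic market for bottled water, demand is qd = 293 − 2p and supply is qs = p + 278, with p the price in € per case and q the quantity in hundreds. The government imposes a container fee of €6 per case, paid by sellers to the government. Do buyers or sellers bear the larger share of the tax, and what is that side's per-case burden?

Before the tax: set 293 − 2p = p + 278 → p* = €5, q* = 283.
With the tax collected from sellers, supply shifts: qs = (p − 6) + 278.
New equilibrium: buyers pay €7, sellers receive €1, q = 279. (Wedge: pb − ps = 6.)
Per-case burden: buyers €2, sellers €4.
Sellers take the larger share because supply is less price-elastic here (demand slope 2 vs supply slope 1).
The less price-elastic side of the market bears the larger share of a per-unit tax.

Sellers bear the larger share: €4 per case.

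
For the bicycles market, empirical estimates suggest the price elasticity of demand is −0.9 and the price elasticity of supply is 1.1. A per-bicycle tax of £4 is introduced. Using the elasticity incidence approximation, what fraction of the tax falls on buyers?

Buyers' share ≈ 0.55.

Incidence ratio: buyers' share ≈ εs / (εs + |εd|) = 1.1 / (1.1 + 0.9) = 0.55.
Supply is the more elastic side, so buyers bear the larger share.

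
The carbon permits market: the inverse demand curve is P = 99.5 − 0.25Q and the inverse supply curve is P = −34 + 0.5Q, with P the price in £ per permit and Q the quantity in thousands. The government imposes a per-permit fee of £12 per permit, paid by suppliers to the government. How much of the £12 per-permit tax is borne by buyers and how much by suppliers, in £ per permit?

Buyers bear £4 per permit; suppliers bear £8 per permit.

Inverting to Q(P) form: Qd = 398 − 4P; Qs = 2P + 68.
Before the tax: set 398 − 4P = 2P + 68 → P* = £55, Q* = 178.
With the tax collected from suppliers, supply shifts: Qs = 2(P − 12) + 68.
New equilibrium: buyers pay £59, suppliers receive £47, Q = 162. (Wedge: Pb − Ps = 12.)
Burden on buyers: £4; on suppliers: £8. (They sum to £12.)
The less price-elastic side of the market bears the larger share of a per-unit tax.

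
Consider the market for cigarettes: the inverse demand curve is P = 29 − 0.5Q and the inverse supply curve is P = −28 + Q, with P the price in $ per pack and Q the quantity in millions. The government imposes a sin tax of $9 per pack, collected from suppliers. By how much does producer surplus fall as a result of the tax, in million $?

Inverting to Q(P) form: Qd = 58 − 2P; Qs = P + 28.
Before the tax: set 58 − 2P = P + 28 → P* = $10, Q* = 38.
With the tax collected from suppliers, supply shifts: Qs = (P − 9) + 28.
New equilibrium: consumers pay $13, suppliers receive $4, Q = 32. (Wedge: Pb − Ps = 9.)
ΔPS is the trapezoid between Q = 32 and Q = 38 of height $6: ½ · (38 + 32) · 6 = $210.

Producer surplus falls by $210 million.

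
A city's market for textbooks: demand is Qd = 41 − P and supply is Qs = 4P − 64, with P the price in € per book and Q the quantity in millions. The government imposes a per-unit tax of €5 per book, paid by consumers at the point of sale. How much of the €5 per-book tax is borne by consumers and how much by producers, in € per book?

Consumers bear €4 per book; producers bear €1 per book.

Without the tax, 41 − P = 4P − 64 gives 5P = 105, so P* = €21 and Q* = 20.
With the tax collected from consumers, demand (in seller-price terms) shifts: Qd = 41 − (P + 5).
Solving gives Q = 16 with consumers paying €25 and producers receiving €20 (the €5 wedge).
Burden on consumers: €4; on producers: €1. (They sum to €5.)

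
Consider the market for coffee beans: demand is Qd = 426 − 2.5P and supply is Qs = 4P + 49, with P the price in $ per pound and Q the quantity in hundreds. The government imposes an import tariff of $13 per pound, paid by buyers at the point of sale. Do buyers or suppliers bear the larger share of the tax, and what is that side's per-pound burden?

Buyers bear the larger share: $8 per pound.

Before the tax: set 426 − 2.5P = 4P + 49 → P* = $58, Q* = 281.
With the tax collected from buyers, demand (in seller-price terms) shifts: Qd = 426 − 2.5(P + 13).
Solving gives Q = 261 with buyers paying $66 and suppliers receiving $53 (the $13 wedge).
Per-pound burden: buyers $8, suppliers $5.
Buyers take the larger share because demand is less price-elastic here (demand slope 2.5 vs supply slope 4).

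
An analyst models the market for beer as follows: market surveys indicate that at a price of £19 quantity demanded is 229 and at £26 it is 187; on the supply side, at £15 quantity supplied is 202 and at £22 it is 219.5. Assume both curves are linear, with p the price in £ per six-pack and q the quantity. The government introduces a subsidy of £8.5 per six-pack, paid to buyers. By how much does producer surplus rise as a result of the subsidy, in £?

Producer surplus rises by £1347.

Demand slope: (187 − 229)/(26 − 19) = -6, so qd = 343 − 6p.
Supply slope: (219.5 − 202)/(22 − 15) = 2.5, so qs = 2.5p + 164.5.
Without the subsidy, 343 − 6p = 2.5p + 164.5 gives 8.5p = 178.5, so p* = £21 and q* = 217.
With a per-unit subsidy paid to buyers, each effectively pays p − 8.5, so demand becomes qd = 343 − 6(p − 8.5).
New equilibrium: buyers pay £18.5, suppliers receive £27, q = 232. (Wedge: pb − ps = −8.5.)
ΔPS is the trapezoid between Q = 232 and Q = 217 of height £6: ½ · (217 + 232) · 6 = £1347.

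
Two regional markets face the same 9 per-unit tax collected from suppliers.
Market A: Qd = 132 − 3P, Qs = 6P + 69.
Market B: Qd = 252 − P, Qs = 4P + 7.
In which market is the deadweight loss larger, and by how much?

Market A: pre-tax P* = 7, Q* = 111; post-tax Q = 93; deadweight loss = 81.
Market B: pre-tax P* = 49, Q* = 203; post-tax Q = 195.8; deadweight loss = 32.4.
Difference: 81 vs 32.4 → market A is larger by 48.6.

Market A, by 48.6.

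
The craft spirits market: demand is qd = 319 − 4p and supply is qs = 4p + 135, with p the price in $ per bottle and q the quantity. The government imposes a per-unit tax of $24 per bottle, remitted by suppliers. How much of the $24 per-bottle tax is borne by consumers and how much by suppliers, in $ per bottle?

Consumers bear $12 per bottle; suppliers bear $12 per bottle.

Before the tax: set 319 − 4p = 4p + 135 → p* = $23, q* = 227.
With the tax collected from suppliers, supply shifts: qs = 4(p − 24) + 135.
Solving gives q = 179 with consumers paying $35 and suppliers receiving $11 (the $24 wedge).
Burden on consumers: $12; on suppliers: $12. (They sum to $24.)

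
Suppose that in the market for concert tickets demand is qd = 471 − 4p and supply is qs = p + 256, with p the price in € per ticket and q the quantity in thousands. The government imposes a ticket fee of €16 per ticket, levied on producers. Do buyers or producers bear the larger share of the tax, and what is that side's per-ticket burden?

Producers bear the larger share: €12.8 per ticket.

Before the tax: set 471 − 4p = p + 256 → p* = €43, q* = 299.
With the tax collected from producers, supply shifts: qs = (p − 16) + 256.
New equilibrium: buyers pay €46.2, producers receive €30.2, q = 286.2. (Wedge: pb − ps = 16.)
Per-ticket burden: buyers €3.2, producers €12.8.
Producers take the larger share because supply is less price-elastic here (demand slope 4 vs supply slope 1).
The less price-elastic side of the market bears the larger share of a per-unit tax.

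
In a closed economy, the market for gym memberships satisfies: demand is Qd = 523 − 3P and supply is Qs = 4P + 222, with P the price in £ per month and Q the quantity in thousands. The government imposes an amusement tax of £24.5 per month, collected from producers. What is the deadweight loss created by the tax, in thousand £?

Before the tax: set 523 − 3P = 4P + 222 → P* = £43, Q* = 394.
With the tax collected from producers, supply shifts: Qs = 4(P − 24.5) + 222.
New equilibrium: consumers pay £57, producers receive £32.5, Q = 352. (Wedge: Pb − Ps = 24.5.)
Quantity falls by |ΔQ| = |394 − 352| = 42.
DWL = ½ · t · |ΔQ| = ½ · 24.5 · 42 = £514.5.

Deadweight loss = £514.5 thousand.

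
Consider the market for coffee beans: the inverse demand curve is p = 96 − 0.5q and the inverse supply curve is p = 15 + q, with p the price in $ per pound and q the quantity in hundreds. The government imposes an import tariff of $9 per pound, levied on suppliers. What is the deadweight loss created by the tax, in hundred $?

Rewrite in direct form: qd = 192 − 2p and qs = p − 15.
Without the tax, 192 − 2p = p − 15 gives 3p = 207, so p* = $69 and q* = 54.
With the tax collected from suppliers, supply shifts: qs = (p − 9) − 15.
Solving gives q = 48 with buyers paying $72 and suppliers receiving $63 (the $9 wedge).
Quantity falls by |ΔQ| = |54 − 48| = 6.
DWL = ½ · t · |ΔQ| = ½ · 9 · 6 = $27.

Deadweight loss = $27 hundred.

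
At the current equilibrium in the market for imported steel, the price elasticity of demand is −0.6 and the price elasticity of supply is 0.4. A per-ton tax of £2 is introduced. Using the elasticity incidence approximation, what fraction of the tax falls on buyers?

Buyers' share ≈ 0.4.

Incidence ratio: buyers' share ≈ εs / (εs + |εd|) = 0.4 / (0.4 + 0.6) = 0.4.
Supply is the less elastic side, so buyers bear the smaller share.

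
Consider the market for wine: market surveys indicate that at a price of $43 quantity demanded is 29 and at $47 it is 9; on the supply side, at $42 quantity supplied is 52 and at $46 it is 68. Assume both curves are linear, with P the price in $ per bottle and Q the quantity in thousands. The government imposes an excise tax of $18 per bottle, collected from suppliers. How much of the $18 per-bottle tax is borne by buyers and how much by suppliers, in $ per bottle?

Demand slope: (9 − 29)/(47 − 43) = -5, so Qd = 244 − 5P.
Supply slope: (68 − 52)/(46 − 42) = 4, so Qs = 4P − 116.
Before the tax: set 244 − 5P = 4P − 116 → P* = $40, Q* = 44.
With the tax collected from suppliers, supply shifts: Qs = 4(P − 18) − 116.
Solving gives Q = 4 with buyers paying $48 and suppliers receiving $30 (the $18 wedge).
Burden on buyers: $8; on suppliers: $10. (They sum to $18.)
The less price-elastic side of the market bears the larger share of a per-unit tax.

Buyers bear $8 per bottle; suppliers bear $10 per bottle.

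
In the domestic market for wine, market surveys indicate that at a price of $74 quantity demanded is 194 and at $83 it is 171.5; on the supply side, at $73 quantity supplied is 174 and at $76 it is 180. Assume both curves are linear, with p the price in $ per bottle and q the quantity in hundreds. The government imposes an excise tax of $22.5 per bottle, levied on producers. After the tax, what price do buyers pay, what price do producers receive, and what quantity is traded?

Demand slope: (171.5 − 194)/(83 − 74) = -2.5, so qd = 379 − 2.5p.
Supply slope: (180 − 174)/(76 − 73) = 2, so qs = 2p + 28.
Without the tax, 379 − 2.5p = 2p + 28 gives 4.5p = 351, so p* = $78 and q* = 184.
With the tax collected from producers, supply shifts: qs = 2(p − 22.5) + 28.
New equilibrium: buyers pay $88, producers receive $65.5, q = 159. (Wedge: pb − ps = 22.5.)
The less price-elastic side of the market bears the larger share of a per-unit tax.

Buyers pay $88; producers receive $65.5; quantity = 159.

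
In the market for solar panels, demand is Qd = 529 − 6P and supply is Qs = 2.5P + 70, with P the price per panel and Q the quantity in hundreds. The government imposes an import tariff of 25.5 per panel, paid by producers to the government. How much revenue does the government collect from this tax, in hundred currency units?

Tax revenue = 4080 hundred.

Without the tax, 529 − 6P = 2.5P + 70 gives 8.5P = 459, so P* = 54 and Q* = 205.
With the tax collected from producers, supply shifts: Qs = 2.5(P − 25.5) + 70.
New equilibrium: buyers pay 61.5, producers receive 36, Q = 160. (Wedge: Pb − Ps = 25.5.)
Revenue = t · Q = 25.5 · 160 = 4080.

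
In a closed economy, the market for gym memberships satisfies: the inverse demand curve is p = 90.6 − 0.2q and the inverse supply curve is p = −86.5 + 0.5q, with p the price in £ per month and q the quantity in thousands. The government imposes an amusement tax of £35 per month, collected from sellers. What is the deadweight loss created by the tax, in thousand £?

Rewrite in direct form: qd = 453 − 5p and qs = 2p + 173.
Without the tax, 453 − 5p = 2p + 173 gives 7p = 280, so p* = £40 and q* = 253.
With the tax collected from sellers, supply shifts: qs = 2(p − 35) + 173.
Solving gives q = 203 with consumers paying £50 and sellers receiving £15 (the £35 wedge).
Quantity falls by |ΔQ| = |253 − 203| = 50.
DWL = ½ · t · |ΔQ| = ½ · 35 · 50 = £875.

Deadweight loss = £875 thousand.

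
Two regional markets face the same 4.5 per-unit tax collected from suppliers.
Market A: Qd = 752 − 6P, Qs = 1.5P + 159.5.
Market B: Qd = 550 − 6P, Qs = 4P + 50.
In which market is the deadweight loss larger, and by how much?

Market B, by 12.15.

Market A: pre-tax P* = 79, Q* = 278; post-tax Q = 272.6; deadweight loss = 12.15.
Market B: pre-tax P* = 50, Q* = 250; post-tax Q = 239.2; deadweight loss = 24.3.
Difference: 12.15 vs 24.3 → market B is larger by 12.15.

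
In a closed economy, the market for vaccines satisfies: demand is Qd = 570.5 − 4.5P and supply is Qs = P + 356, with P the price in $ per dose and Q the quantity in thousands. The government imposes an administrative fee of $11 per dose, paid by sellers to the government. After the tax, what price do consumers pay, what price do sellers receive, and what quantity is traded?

Consumers pay $41; sellers receive $30; quantity = 386.

Before the tax: set 570.5 − 4.5P = P + 356 → P* = $39, Q* = 395.
With the tax collected from sellers, supply shifts: Qs = (P − 11) + 356.
Solving gives Q = 386 with consumers paying $41 and sellers receiving $30 (the $11 wedge).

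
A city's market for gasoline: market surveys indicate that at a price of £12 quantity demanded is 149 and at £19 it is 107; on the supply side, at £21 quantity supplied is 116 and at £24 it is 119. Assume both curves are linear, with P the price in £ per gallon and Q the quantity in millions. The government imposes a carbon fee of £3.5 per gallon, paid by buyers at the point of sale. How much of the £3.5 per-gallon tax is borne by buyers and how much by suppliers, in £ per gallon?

Demand slope: (107 − 149)/(19 − 12) = -6, so Qd = 221 − 6P.
Supply slope: (119 − 116)/(24 − 21) = 1, so Qs = P + 95.
Without the tax, 221 − 6P = P + 95 gives 7P = 126, so P* = £18 and Q* = 113.
With the tax collected from buyers, demand (in seller-price terms) shifts: Qd = 221 − 6(P + 3.5).
New equilibrium: buyers pay £18.5, suppliers receive £15, Q = 110. (Wedge: Pb − Ps = 3.5.)
Burden on buyers: £0.5; on suppliers: £3. (They sum to £3.5.)
The less price-elastic side of the market bears the larger share of a per-unit tax.

Buyers bear £0.5 per gallon; suppliers bear £3 per gallon.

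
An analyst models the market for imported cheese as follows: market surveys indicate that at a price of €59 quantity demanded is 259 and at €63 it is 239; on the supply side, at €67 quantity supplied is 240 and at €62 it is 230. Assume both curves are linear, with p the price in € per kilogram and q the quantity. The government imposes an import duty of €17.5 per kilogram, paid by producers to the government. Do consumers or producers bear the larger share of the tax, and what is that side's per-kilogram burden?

Demand slope: (239 − 259)/(63 − 59) = -5, so qd = 554 − 5p.
Supply slope: (230 − 240)/(62 − 67) = 2, so qs = 2p + 106.
Before the tax: set 554 − 5p = 2p + 106 → p* = €64, q* = 234.
With the tax collected from producers, supply shifts: qs = 2(p − 17.5) + 106.
Solving gives q = 209 with consumers paying €69 and producers receiving €51.5 (the €17.5 wedge).
Per-kilogram burden: consumers €5, producers €12.5.
Producers take the larger share because supply is less price-elastic here (demand slope 5 vs supply slope 2).

Producers bear the larger share: €12.5 per kilogram.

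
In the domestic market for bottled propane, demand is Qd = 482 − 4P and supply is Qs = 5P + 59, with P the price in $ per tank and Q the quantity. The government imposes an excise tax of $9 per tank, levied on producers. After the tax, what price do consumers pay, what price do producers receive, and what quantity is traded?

Before the tax: set 482 − 4P = 5P + 59 → P* = $47, Q* = 294.
With the tax collected from producers, supply shifts: Qs = 5(P − 9) + 59.
Solving gives Q = 274 with consumers paying $52 and producers receiving $43 (the $9 wedge).
The less price-elastic side of the market bears the larger share of a per-unit tax.

Consumers pay $52; producers receive $43; quantity = 274.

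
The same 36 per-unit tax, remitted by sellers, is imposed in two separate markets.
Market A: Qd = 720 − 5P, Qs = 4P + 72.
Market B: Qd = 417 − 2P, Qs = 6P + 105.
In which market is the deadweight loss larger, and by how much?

Market A, by 468.

Market A: pre-tax P* = 72, Q* = 360; post-tax Q = 280; deadweight loss = 1440.
Market B: pre-tax P* = 39, Q* = 339; post-tax Q = 285; deadweight loss = 972.
Difference: 1440 vs 972 → market A is larger by 468.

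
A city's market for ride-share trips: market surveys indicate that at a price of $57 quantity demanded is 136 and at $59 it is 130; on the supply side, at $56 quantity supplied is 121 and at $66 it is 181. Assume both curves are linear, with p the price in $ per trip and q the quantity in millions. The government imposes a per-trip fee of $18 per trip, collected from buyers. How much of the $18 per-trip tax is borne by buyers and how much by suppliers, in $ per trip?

Demand slope: (130 − 136)/(59 − 57) = -3, so qd = 307 − 3p.
Supply slope: (181 − 121)/(66 − 56) = 6, so qs = 6p − 215.
Before the tax: set 307 − 3p = 6p − 215 → p* = $58, q* = 133.
With the tax collected from buyers, demand (in seller-price terms) shifts: qd = 307 − 3(p + 18).
Solving gives q = 97 with buyers paying $70 and suppliers receiving $52 (the $18 wedge).
Burden on buyers: $12; on suppliers: $6. (They sum to $18.)

Buyers bear $12 per trip; suppliers bear $6 per trip.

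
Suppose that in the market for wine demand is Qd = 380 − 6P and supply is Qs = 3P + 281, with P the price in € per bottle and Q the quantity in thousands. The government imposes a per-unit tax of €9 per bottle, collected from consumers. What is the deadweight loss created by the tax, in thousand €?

Without the tax, 380 − 6P = 3P + 281 gives 9P = 99, so P* = €11 and Q* = 314.
With the tax collected from consumers, demand (in seller-price terms) shifts: Qd = 380 − 6(P + 9).
New equilibrium: consumers pay €14, suppliers receive €5, Q = 296. (Wedge: Pb − Ps = 9.)
Quantity falls by |ΔQ| = |314 − 296| = 18.
DWL = ½ · t · |ΔQ| = ½ · 9 · 18 = €81.

Deadweight loss = €81 thousand.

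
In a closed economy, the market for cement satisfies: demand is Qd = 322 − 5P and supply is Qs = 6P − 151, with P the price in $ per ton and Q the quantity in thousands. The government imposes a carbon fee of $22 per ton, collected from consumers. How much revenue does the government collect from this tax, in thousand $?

Tax revenue = $1034 thousand.

Without the tax, 322 − 5P = 6P − 151 gives 11P = 473, so P* = $43 and Q* = 107.
With the tax collected from consumers, demand (in seller-price terms) shifts: Qd = 322 − 5(P + 22).
Solving gives Q = 47 with consumers paying $55 and suppliers receiving $33 (the $22 wedge).
Revenue = t · Q = 22 · 47 = $1034.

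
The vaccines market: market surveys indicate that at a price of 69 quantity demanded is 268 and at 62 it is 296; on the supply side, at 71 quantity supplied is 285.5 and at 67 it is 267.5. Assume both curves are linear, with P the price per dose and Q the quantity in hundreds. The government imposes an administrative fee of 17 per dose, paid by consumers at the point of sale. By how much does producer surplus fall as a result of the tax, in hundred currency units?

Demand slope: (296 − 268)/(62 − 69) = -4, so Qd = 544 − 4P.
Supply slope: (267.5 − 285.5)/(67 − 71) = 4.5, so Qs = 4.5P − 34.
Without the tax, 544 − 4P = 4.5P − 34 gives 8.5P = 578, so P* = 68 and Q* = 272.
With the tax collected from consumers, demand (in seller-price terms) shifts: Qd = 544 − 4(P + 17).
Solving gives Q = 236 with consumers paying 77 and sellers receiving 60 (the 17 wedge).
ΔPS is the trapezoid between Q = 236 and Q = 272 of height 8: ½ · (272 + 236) · 8 = 2032.

Producer surplus falls by 2032 hundred.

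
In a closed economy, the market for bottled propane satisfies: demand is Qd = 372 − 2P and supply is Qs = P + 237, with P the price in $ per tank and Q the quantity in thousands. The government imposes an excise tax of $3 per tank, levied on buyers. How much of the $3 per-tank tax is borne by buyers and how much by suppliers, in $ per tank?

Without the tax, 372 − 2P = P + 237 gives 3P = 135, so P* = $45 and Q* = 282.
With the tax collected from buyers, demand (in seller-price terms) shifts: Qd = 372 − 2(P + 3).
New equilibrium: buyers pay $46, suppliers receive $43, Q = 280. (Wedge: Pb − Ps = 3.)
Burden on buyers: $1; on suppliers: $2. (They sum to $3.)

Buyers bear $1 per tank; suppliers bear $2 per tank.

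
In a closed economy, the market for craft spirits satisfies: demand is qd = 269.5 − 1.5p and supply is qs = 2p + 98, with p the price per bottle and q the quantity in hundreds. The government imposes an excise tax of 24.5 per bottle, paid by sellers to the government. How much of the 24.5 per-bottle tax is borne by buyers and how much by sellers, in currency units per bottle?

Buyers bear 14 per bottle; sellers bear 10.5 per bottle.

Before the tax: set 269.5 − 1.5p = 2p + 98 → p* = 49, q* = 196.
With the tax collected from sellers, supply shifts: qs = 2(p − 24.5) + 98.
New equilibrium: buyers pay 63, sellers receive 38.5, q = 175. (Wedge: pb − ps = 24.5.)
Burden on buyers: 14; on sellers: 10.5. (They sum to 24.5.)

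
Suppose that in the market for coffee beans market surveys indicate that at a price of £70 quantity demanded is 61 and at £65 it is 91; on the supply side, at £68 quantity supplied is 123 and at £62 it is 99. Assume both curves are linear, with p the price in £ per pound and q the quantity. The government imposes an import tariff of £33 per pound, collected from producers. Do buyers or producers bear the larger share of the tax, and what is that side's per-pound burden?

Demand slope: (91 − 61)/(65 − 70) = -6, so qd = 481 − 6p.
Supply slope: (99 − 123)/(62 − 68) = 4, so qs = 4p − 149.
Without the tax, 481 − 6p = 4p − 149 gives 10p = 630, so p* = £63 and q* = 103.
With the tax collected from producers, supply shifts: qs = 4(p − 33) − 149.
New equilibrium: buyers pay £76.2, producers receive £43.2, q = 23.8. (Wedge: pb − ps = 33.)
Per-pound burden: buyers £13.2, producers £19.8.
Producers take the larger share because supply is less price-elastic here (demand slope 6 vs supply slope 4).

Producers bear the larger share: £19.8 per pound.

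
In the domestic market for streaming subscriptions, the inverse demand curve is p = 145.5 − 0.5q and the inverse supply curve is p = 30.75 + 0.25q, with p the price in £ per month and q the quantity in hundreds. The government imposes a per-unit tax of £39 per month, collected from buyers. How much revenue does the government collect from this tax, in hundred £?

Tax revenue = £3939 hundred.

Inverting to q(p) form: qd = 291 − 2p; qs = 4p − 123.
Without the tax, 291 − 2p = 4p − 123 gives 6p = 414, so p* = £69 and q* = 153.
With the tax collected from buyers, demand (in seller-price terms) shifts: qd = 291 − 2(p + 39).
New equilibrium: buyers pay £95, suppliers receive £56, q = 101. (Wedge: pb − ps = 39.)
Revenue = t · Q = 39 · 101 = £3939.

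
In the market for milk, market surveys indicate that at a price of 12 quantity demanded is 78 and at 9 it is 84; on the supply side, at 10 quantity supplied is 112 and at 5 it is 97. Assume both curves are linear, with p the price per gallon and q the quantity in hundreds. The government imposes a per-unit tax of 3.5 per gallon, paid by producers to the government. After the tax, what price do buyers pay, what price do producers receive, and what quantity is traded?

Buyers pay 6.1; producers receive 2.6; quantity = 89.8.

Demand slope: (84 − 78)/(9 − 12) = -2, so qd = 102 − 2p.
Supply slope: (97 − 112)/(5 − 10) = 3, so qs = 3p + 82.
Without the tax, 102 − 2p = 3p + 82 gives 5p = 20, so p* = 4 and q* = 94.
With the tax collected from producers, supply shifts: qs = 3(p − 3.5) + 82.
New equilibrium: buyers pay 6.1, producers receive 2.6, q = 89.8. (Wedge: pb − ps = 3.5.)
The less price-elastic side of the market bears the larger share of a per-unit tax.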